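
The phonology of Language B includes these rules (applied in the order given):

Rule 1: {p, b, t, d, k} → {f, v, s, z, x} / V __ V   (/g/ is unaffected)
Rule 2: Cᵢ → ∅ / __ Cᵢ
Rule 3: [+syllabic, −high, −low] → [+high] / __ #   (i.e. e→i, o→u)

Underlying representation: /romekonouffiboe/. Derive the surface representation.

Rule 1 (intervocalic spirantization): /k/ is a stop between vowels /e/ and /o/, so it spirantizes to the fricative [x]. /b/ is a stop between vowels /i/ and /o/, so it spirantizes to the fricative [v]. /romekonouffiboe/ → romexonouffivoe.
Rule 2 (degemination): /ff/ is a geminate; the first /f/ deletes. /romexonouffivoe/ → romexonoufivoe.
Rule 3 (final vowel raising): /e/ is a mid vowel in word-final position, so it raises to [i]. /romexonoufivoe/ → romexonoufivoi.

romexonoufivoi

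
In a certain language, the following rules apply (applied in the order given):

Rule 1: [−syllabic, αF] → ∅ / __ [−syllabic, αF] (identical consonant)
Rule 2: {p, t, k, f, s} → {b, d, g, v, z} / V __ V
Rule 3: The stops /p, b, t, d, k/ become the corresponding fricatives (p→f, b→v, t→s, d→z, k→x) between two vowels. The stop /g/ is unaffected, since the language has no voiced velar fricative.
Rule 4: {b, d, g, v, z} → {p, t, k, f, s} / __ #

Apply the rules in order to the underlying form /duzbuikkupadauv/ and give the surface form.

Rule 1 (degemination): /kk/ is a geminate; the first /k/ deletes. /duzbuikkupadauv/ → duzbuikupadauv.
Rule 2 (intervocalic voicing): /k/ is a voiceless obstruent between vowels /i/ and /u/, so it voices to [g]. /p/ is a voiceless obstruent between vowels /u/ and /a/, so it voices to [b]. /duzbuikupadauv/ → duzbuigubadauv.
Rule 3 (intervocalic spirantization): /b/ is a stop between vowels /u/ and /a/, so it spirantizes to the fricative [v]. /d/ is a stop between vowels /a/ and /a/, so it spirantizes to the fricative [z]. /duzbuigubadauv/ → duzbuiguvazauv.
Rule 4 (final devoicing): /v/ is a voiced obstruent in word-final position, so it devoices to [f]. /duzbuiguvazauv/ → duzbuiguvazauf.

duzbuiguvazauf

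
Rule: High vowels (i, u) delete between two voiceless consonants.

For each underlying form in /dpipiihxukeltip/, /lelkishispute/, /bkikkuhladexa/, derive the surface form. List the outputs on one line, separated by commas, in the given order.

/dpipiihxukeltip/: /i/ is a high vowel flanked by voiceless consonants /p/ and /p/, so it deletes. /u/ is a high vowel flanked by voiceless consonants /x/ and /k/, so it deletes. /i/ is a high vowel flanked by voiceless consonants /t/ and /p/, so it deletes. → [dppiihxkeltp].
/lelkishispute/: /i/ is a high vowel flanked by voiceless consonants /k/ and /s/, so it deletes. /i/ is a high vowel flanked by voiceless consonants /h/ and /s/, so it deletes. /u/ is a high vowel flanked by voiceless consonants /p/ and /t/, so it deletes. → [lelkshspte].
/bkikkuhladexa/: /i/ is a high vowel flanked by voiceless consonants /k/ and /k/, so it deletes. /u/ is a high vowel flanked by voiceless consonants /k/ and /h/, so it deletes. → [bkkkhladexa].

dppiihxkeltp, lelkshspte, bkkkhladexa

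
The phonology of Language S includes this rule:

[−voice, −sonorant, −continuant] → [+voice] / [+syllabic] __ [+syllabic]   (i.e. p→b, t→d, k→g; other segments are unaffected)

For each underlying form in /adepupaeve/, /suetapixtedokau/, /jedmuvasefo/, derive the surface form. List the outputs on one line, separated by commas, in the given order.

/adepupaeve/: /p/ is a voiceless stop between vowels /e/ and /u/, so it voices to [b]. /p/ is a voiceless stop between vowels /u/ and /a/, so it voices to [b]. → [adebubaeve].
/suetapixtedokau/: /t/ is a voiceless stop between vowels /e/ and /a/, so it voices to [d]. /p/ is a voiceless stop between vowels /a/ and /i/, so it voices to [b]. /k/ is a voiceless stop between vowels /o/ and /a/, so it voices to [g]. → [suedabixtedogau].
/jedmuvasefo/: the rule's environment is not met; surfaces unchanged as [jedmuvasefo].

adebubaeve, suedabixtedogau, jedmuvasefo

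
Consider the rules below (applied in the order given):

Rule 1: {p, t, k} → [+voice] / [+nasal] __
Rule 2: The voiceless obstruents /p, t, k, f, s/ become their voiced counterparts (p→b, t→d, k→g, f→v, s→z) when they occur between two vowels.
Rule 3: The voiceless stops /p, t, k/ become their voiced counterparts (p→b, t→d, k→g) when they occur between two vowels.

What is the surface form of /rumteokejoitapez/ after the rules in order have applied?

Rule 1 (post-nasal voicing): /t/ is a voiceless stop immediately after the nasal /m/, so it voices to [d]. /rumteokejoitapez/ → rumdeokejoitapez.
Rule 2 (intervocalic voicing): /k/ is a voiceless obstruent between vowels /o/ and /e/, so it voices to [g]. /t/ is a voiceless obstruent between vowels /i/ and /a/, so it voices to [d]. /p/ is a voiceless obstruent between vowels /a/ and /e/, so it voices to [b]. /rumdeokejoitapez/ → rumdeogejoidabez.
Rule 3 (intervocalic voicing): no segment meets the environment; /rumdeogejoidabez/ is unchanged.

rumdeogejoidabez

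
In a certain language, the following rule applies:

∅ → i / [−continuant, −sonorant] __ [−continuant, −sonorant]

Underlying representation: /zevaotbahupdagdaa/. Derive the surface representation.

/t/ and /b/ form a stop–stop cluster, so [i] is inserted between them.
/p/ and /d/ form a stop–stop cluster, so [i] is inserted between them.
/g/ and /d/ form a stop–stop cluster, so [i] is inserted between them.
Surface form: [zevaotibahupidagidaa].

zevaotibahupidagidaa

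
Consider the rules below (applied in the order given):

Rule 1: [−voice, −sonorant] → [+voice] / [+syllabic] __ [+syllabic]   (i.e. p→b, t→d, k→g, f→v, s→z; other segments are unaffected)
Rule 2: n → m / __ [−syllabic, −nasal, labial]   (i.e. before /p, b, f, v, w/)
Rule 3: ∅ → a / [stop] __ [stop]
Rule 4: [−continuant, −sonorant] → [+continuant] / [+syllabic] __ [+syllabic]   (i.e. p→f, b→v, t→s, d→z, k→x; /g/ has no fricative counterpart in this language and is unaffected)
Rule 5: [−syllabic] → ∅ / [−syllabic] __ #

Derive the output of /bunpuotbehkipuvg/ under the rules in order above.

bumpuosavehkivuv

Rule 1 (intervocalic voicing): /p/ is a voiceless obstruent between vowels /i/ and /u/, so it voices to [b]. /bunpuotbehkipuvg/ → bunpuotbehkibuvg.
Rule 2 (nasal place assimilation): /n/ precedes the labial consonant /p/, so it assimilates in place to [m]. /bunpuotbehkibuvg/ → bumpuotbehkibuvg.
Rule 3 (stop-cluster a-epenthesis): /t/ and /b/ form a stop–stop cluster, so [a] is inserted between them. /bumpuotbehkibuvg/ → bumpuotabehkibuvg.
Rule 4 (intervocalic spirantization): /t/ is a stop between vowels /o/ and /a/, so it spirantizes to the fricative [s]. /b/ is a stop between vowels /a/ and /e/, so it spirantizes to the fricative [v]. /b/ is a stop between vowels /i/ and /u/, so it spirantizes to the fricative [v]. /bumpuotabehkibuvg/ → bumpuosavehkivuvg.
Rule 5 (final cluster simplification): /g/ is the second consonant of a word-final cluster /vg/, so it deletes. /bumpuosavehkivuvg/ → bumpuosavehkivuv.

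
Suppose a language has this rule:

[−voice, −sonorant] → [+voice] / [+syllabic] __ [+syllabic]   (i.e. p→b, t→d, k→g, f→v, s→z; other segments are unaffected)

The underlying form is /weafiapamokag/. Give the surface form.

weaviabamogag

/f/ is a voiceless obstruent between vowels /a/ and /i/, so it voices to [v].
/p/ is a voiceless obstruent between vowels /a/ and /a/, so it voices to [b].
/k/ is a voiceless obstruent between vowels /o/ and /a/, so it voices to [g].
Surface form: [weaviabamogag].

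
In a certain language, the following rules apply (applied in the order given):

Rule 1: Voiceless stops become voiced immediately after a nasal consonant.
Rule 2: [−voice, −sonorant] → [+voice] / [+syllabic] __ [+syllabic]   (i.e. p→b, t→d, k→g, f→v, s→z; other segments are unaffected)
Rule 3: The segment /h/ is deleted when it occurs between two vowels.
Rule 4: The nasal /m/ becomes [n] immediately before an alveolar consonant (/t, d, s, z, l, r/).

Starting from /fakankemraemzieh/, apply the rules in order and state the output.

Rule 1 (post-nasal voicing): /k/ is a voiceless stop immediately after the nasal /n/, so it voices to [g]. /fakankemraemzieh/ → fakangemraemzieh.
Rule 2 (intervocalic voicing): /k/ is a voiceless obstruent between vowels /a/ and /a/, so it voices to [g]. /fakangemraemzieh/ → fagangemraemzieh.
Rule 3 (intervocalic h-deletion): no segment meets the environment; /fagangemraemzieh/ is unchanged.
Rule 4 (nasal place assimilation): /m/ precedes the alveolar consonant /r/, so it assimilates in place to [n]. /m/ precedes the alveolar consonant /z/, so it assimilates in place to [n]. /fagangemraemzieh/ → fagangenraenzieh.

fagangenraenzieh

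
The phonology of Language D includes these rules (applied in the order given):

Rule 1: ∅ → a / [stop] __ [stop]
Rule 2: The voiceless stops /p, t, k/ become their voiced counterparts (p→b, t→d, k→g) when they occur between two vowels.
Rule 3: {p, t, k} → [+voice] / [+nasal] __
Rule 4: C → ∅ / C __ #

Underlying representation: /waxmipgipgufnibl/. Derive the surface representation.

Rule 1 (stop-cluster a-epenthesis): /p/ and /g/ form a stop–stop cluster, so [a] is inserted between them. /p/ and /g/ form a stop–stop cluster, so [a] is inserted between them. /waxmipgipgufnibl/ → waxmipagipagufnibl.
Rule 2 (intervocalic voicing): /p/ is a voiceless stop between vowels /i/ and /a/, so it voices to [b]. /p/ is a voiceless stop between vowels /i/ and /a/, so it voices to [b]. /waxmipagipagufnibl/ → waxmibagibagufnibl.
Rule 3 (post-nasal voicing): no segment meets the environment; /waxmibagibagufnibl/ is unchanged.
Rule 4 (final cluster simplification): /l/ is the second consonant of a word-final cluster /bl/, so it deletes. /waxmibagibagufnibl/ → waxmibagibagufnib.

waxmibagibagufnib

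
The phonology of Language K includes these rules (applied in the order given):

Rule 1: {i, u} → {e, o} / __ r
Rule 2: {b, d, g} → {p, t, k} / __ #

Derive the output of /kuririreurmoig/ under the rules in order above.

Rule 1 (pre-rhotic lowering): /u/ is a high vowel immediately before /r/, so it lowers to [o]. /i/ is a high vowel immediately before /r/, so it lowers to [e]. /i/ is a high vowel immediately before /r/, so it lowers to [e]. /u/ is a high vowel immediately before /r/, so it lowers to [o]. /kuririreurmoig/ → korerereormoig.
Rule 2 (final devoicing): /g/ is a voiced stop in word-final position, so it devoices to [k]. /korerereormoig/ → korerereormoik.

korerereormoik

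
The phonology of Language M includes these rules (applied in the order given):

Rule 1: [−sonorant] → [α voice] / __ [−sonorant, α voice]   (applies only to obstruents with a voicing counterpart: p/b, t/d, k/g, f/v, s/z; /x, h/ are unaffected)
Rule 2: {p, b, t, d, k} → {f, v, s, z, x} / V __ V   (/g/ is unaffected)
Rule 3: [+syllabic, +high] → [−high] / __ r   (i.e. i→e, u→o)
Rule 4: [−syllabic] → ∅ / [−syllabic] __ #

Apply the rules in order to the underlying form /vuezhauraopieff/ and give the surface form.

Rule 1 (regressive voicing assimilation): /z/ precedes the voiceless obstruent /h/, so it devoices to [s] by assimilation. /vuezhauraopieff/ → vueshauraopieff.
Rule 2 (intervocalic spirantization): /p/ is a stop between vowels /o/ and /i/, so it spirantizes to the fricative [f]. /vueshauraopieff/ → vueshauraofieff.
Rule 3 (pre-rhotic lowering): /u/ is a high vowel immediately before /r/, so it lowers to [o]. /vueshauraofieff/ → vueshaoraofieff.
Rule 4 (final cluster simplification): /f/ is the second consonant of a word-final cluster /ff/, so it deletes. /vueshaoraofieff/ → vueshaoraofief.

vueshaoraofief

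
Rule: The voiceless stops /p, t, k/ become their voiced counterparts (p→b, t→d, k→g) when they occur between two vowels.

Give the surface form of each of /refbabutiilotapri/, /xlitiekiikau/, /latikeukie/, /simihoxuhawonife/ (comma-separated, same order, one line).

/refbabutiilotapri/: /t/ is a voiceless stop between vowels /u/ and /i/, so it voices to [d]. /t/ is a voiceless stop between vowels /o/ and /a/, so it voices to [d]. → [refbabudiilodapri].
/xlitiekiikau/: /t/ is a voiceless stop between vowels /i/ and /i/, so it voices to [d]. /k/ is a voiceless stop between vowels /e/ and /i/, so it voices to [g]. /k/ is a voiceless stop between vowels /i/ and /a/, so it voices to [g]. → [xlidiegiigau].
/latikeukie/: /t/ is a voiceless stop between vowels /a/ and /i/, so it voices to [d]. /k/ is a voiceless stop between vowels /i/ and /e/, so it voices to [g]. /k/ is a voiceless stop between vowels /u/ and /i/, so it voices to [g]. → [ladigeugie].
/simihoxuhawonife/: the rule's environment is not met; surfaces unchanged as [simihoxuhawonife].

refbabudiilodapri, xlidiegiigau, ladigeugie, simihoxuhawonife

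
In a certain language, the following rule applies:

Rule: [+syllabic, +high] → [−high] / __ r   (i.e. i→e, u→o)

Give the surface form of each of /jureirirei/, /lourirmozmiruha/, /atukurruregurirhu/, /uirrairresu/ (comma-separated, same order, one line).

joreererei, loorermozmeruha, atukorroregorerhu, uerraerresu

/jureirirei/: /u/ is a high vowel immediately before /r/, so it lowers to [o]. /i/ is a high vowel immediately before /r/, so it lowers to [e]. /i/ is a high vowel immediately before /r/, so it lowers to [e]. → [joreererei].
/lourirmozmiruha/: /u/ is a high vowel immediately before /r/, so it lowers to [o]. /i/ is a high vowel immediately before /r/, so it lowers to [e]. /i/ is a high vowel immediately before /r/, so it lowers to [e]. → [loorermozmeruha].
/atukurruregurirhu/: /u/ is a high vowel immediately before /r/, so it lowers to [o]. /u/ is a high vowel immediately before /r/, so it lowers to [o]. /u/ is a high vowel immediately before /r/, so it lowers to [o]. /i/ is a high vowel immediately before /r/, so it lowers to [e]. → [atukorroregorerhu].
/uirrairresu/: /i/ is a high vowel immediately before /r/, so it lowers to [e]. /i/ is a high vowel immediately before /r/, so it lowers to [e]. → [uerraerresu].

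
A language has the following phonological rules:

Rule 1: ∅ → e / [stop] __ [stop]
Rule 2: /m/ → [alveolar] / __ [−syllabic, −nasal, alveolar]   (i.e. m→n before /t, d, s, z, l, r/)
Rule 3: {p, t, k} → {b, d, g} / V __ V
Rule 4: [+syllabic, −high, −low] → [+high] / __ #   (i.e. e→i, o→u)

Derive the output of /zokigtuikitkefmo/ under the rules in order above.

zogigeduigidegefmu

Rule 1 (stop-cluster e-epenthesis): /g/ and /t/ form a stop–stop cluster, so [e] is inserted between them. /t/ and /k/ form a stop–stop cluster, so [e] is inserted between them. /zokigtuikitkefmo/ → zokigetuikitekefmo.
Rule 2 (nasal place assimilation): no segment meets the environment; /zokigetuikitekefmo/ is unchanged.
Rule 3 (intervocalic voicing): /k/ is a voiceless stop between vowels /o/ and /i/, so it voices to [g]. /t/ is a voiceless stop between vowels /e/ and /u/, so it voices to [d]. /k/ is a voiceless stop between vowels /i/ and /i/, so it voices to [g]. /t/ is a voiceless stop between vowels /i/ and /e/, so it voices to [d]. /k/ is a voiceless stop between vowels /e/ and /e/, so it voices to [g]. /zokigetuikitekefmo/ → zogigeduigidegefmo.
Rule 4 (final vowel raising): /o/ is a mid vowel in word-final position, so it raises to [u]. /zogigeduigidegefmo/ → zogigeduigidegefmu.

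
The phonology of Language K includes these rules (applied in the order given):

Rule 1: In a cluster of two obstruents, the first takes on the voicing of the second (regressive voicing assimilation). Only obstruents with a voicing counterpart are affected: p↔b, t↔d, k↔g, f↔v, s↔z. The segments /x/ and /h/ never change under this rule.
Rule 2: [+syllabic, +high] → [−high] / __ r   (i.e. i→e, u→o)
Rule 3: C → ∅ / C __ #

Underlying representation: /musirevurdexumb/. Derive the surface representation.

muserevordexum

Rule 1 (regressive voicing assimilation): no segment meets the environment; /musirevurdexumb/ is unchanged.
Rule 2 (pre-rhotic lowering): /i/ is a high vowel immediately before /r/, so it lowers to [e]. /u/ is a high vowel immediately before /r/, so it lowers to [o]. /musirevurdexumb/ → muserevordexumb.
Rule 3 (final cluster simplification): /b/ is the second consonant of a word-final cluster /mb/, so it deletes. /muserevordexumb/ → muserevordexum.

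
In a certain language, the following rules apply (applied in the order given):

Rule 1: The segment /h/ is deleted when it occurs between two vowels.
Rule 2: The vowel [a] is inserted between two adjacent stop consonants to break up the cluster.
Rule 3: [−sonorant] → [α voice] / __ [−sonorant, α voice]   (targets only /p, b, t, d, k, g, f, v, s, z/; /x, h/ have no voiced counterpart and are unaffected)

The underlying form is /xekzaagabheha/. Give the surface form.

Rule 1 (intervocalic h-deletion): /h/ occurs between vowels /e/ and /a/, so it deletes. /xekzaagabheha/ → xekzaagabhea.
Rule 2 (stop-cluster a-epenthesis): no segment meets the environment; /xekzaagabhea/ is unchanged.
Rule 3 (regressive voicing assimilation): /k/ precedes the voiced obstruent /z/, so it voices to [g] by assimilation. /b/ precedes the voiceless obstruent /h/, so it devoices to [p] by assimilation. /xekzaagabhea/ → xegzaagaphea.

xegzaagaphea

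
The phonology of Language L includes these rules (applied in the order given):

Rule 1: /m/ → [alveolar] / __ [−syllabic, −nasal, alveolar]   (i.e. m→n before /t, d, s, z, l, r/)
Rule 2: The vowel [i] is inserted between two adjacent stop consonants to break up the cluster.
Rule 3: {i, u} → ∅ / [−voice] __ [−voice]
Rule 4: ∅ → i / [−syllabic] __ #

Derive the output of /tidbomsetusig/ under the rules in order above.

tidibonsetsigi

Rule 1 (nasal place assimilation): /m/ precedes the alveolar consonant /s/, so it assimilates in place to [n]. /tidbomsetusig/ → tidbonsetusig.
Rule 2 (stop-cluster i-epenthesis): /d/ and /b/ form a stop–stop cluster, so [i] is inserted between them. /tidbonsetusig/ → tidibonsetusig.
Rule 3 (high vowel syncope): /u/ is a high vowel flanked by voiceless consonants /t/ and /s/, so it deletes. /tidibonsetusig/ → tidibonsetsig.
Rule 4 (final i-epenthesis): the form ends in the consonant /g/, so [i] is inserted word-finally. /tidibonsetsig/ → tidibonsetsigi.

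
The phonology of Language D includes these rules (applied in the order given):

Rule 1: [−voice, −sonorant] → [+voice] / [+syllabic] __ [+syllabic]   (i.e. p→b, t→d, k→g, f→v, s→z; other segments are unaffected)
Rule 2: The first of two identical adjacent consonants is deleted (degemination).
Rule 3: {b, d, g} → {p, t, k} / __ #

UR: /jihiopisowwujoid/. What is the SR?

Rule 1 (intervocalic voicing): /p/ is a voiceless obstruent between vowels /o/ and /i/, so it voices to [b]. /s/ is a voiceless obstruent between vowels /i/ and /o/, so it voices to [z]. /jihiopisowwujoid/ → jihiobizowwujoid.
Rule 2 (degemination): /ww/ is a geminate; the first /w/ deletes. /jihiobizowwujoid/ → jihiobizowujoid.
Rule 3 (final devoicing): /d/ is a voiced stop in word-final position, so it devoices to [t]. /jihiobizowujoid/ → jihiobizowujoit.

jihiobizowujoit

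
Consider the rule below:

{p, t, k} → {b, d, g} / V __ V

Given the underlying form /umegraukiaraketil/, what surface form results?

umegraugiaragedil

/k/ is a voiceless stop between vowels /u/ and /i/, so it voices to [g].
/k/ is a voiceless stop between vowels /a/ and /e/, so it voices to [g].
/t/ is a voiceless stop between vowels /e/ and /i/, so it voices to [d].
Surface form: [umegraugiaragedil].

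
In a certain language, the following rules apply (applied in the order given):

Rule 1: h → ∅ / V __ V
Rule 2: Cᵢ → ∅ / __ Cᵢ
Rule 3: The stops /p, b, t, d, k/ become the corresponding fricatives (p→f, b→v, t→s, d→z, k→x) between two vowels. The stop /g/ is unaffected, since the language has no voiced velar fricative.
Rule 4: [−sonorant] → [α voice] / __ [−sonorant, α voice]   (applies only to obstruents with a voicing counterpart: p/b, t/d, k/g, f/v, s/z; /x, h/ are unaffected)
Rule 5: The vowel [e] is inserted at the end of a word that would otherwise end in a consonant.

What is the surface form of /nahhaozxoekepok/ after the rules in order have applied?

nahaosxoexefoke

Rule 1 (intervocalic h-deletion): no segment meets the environment; /nahhaozxoekepok/ is unchanged.
Rule 2 (degemination): /hh/ is a geminate; the first /h/ deletes. /nahhaozxoekepok/ → nahaozxoekepok.
Rule 3 (intervocalic spirantization): /k/ is a stop between vowels /e/ and /e/, so it spirantizes to the fricative [x]. /p/ is a stop between vowels /e/ and /o/, so it spirantizes to the fricative [f]. /nahaozxoekepok/ → nahaozxoexefok.
Rule 4 (regressive voicing assimilation): /z/ precedes the voiceless obstruent /x/, so it devoices to [s] by assimilation. /nahaozxoexefok/ → nahaosxoexefok.
Rule 5 (final e-epenthesis): the form ends in the consonant /k/, so [e] is inserted word-finally. /nahaosxoexefok/ → nahaosxoexefoke.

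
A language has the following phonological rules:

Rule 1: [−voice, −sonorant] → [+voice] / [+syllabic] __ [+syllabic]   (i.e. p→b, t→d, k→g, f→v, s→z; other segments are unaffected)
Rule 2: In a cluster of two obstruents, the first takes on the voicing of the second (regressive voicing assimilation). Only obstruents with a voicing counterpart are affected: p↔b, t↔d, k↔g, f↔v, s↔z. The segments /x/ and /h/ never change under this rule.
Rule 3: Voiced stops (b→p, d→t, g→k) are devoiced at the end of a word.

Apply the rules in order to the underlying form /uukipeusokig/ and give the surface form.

uugibeuzogik

Rule 1 (intervocalic voicing): /k/ is a voiceless obstruent between vowels /u/ and /i/, so it voices to [g]. /p/ is a voiceless obstruent between vowels /i/ and /e/, so it voices to [b]. /s/ is a voiceless obstruent between vowels /u/ and /o/, so it voices to [z]. /k/ is a voiceless obstruent between vowels /o/ and /i/, so it voices to [g]. /uukipeusokig/ → uugibeuzogig.
Rule 2 (regressive voicing assimilation): no segment meets the environment; /uugibeuzogig/ is unchanged.
Rule 3 (final devoicing): /g/ is a voiced stop in word-final position, so it devoices to [k]. /uugibeuzogig/ → uugibeuzogik.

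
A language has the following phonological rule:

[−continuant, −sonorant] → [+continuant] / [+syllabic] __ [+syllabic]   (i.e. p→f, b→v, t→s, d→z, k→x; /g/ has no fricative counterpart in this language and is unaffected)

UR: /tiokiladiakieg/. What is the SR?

/k/ is a stop between vowels /o/ and /i/, so it spirantizes to the fricative [x].
/d/ is a stop between vowels /a/ and /i/, so it spirantizes to the fricative [z].
/k/ is a stop between vowels /a/ and /i/, so it spirantizes to the fricative [x].
Surface form: [tioxilaziaxieg].

tioxilaziaxieg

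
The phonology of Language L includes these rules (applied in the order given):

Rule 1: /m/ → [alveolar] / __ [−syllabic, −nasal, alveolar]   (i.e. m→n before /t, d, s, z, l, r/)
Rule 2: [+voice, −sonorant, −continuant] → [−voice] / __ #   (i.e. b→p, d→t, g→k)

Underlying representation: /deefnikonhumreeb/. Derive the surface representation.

Rule 1 (nasal place assimilation): /m/ precedes the alveolar consonant /r/, so it assimilates in place to [n]. /deefnikonhumreeb/ → deefnikonhunreeb.
Rule 2 (final devoicing): /b/ is a voiced stop in word-final position, so it devoices to [p]. /deefnikonhunreeb/ → deefnikonhunreep.

deefnikonhunreep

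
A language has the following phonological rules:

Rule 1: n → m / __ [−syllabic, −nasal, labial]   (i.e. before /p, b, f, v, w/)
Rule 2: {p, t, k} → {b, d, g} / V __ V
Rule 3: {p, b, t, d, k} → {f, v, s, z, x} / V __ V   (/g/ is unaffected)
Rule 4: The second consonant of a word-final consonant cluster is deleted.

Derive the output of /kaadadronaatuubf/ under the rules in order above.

Rule 1 (nasal place assimilation): no segment meets the environment; /kaadadronaatuubf/ is unchanged.
Rule 2 (intervocalic voicing): /t/ is a voiceless stop between vowels /a/ and /u/, so it voices to [d]. /kaadadronaatuubf/ → kaadadronaaduubf.
Rule 3 (intervocalic spirantization): /d/ is a stop between vowels /a/ and /a/, so it spirantizes to the fricative [z]. /d/ is a stop between vowels /a/ and /u/, so it spirantizes to the fricative [z]. /kaadadronaaduubf/ → kaazadronaazuubf.
Rule 4 (final cluster simplification): /f/ is the second consonant of a word-final cluster /bf/, so it deletes. /kaazadronaazuubf/ → kaazadronaazuub.

kaazadronaazuub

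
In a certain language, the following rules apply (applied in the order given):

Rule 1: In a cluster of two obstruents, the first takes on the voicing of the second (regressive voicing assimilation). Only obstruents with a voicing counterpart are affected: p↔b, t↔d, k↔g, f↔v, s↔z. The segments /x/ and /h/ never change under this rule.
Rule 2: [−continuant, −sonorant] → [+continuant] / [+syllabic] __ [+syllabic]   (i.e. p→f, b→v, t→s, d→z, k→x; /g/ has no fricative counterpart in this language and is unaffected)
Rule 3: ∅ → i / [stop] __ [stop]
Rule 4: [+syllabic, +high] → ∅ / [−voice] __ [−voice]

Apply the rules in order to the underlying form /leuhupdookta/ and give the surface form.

leuhubidookta

Rule 1 (regressive voicing assimilation): /p/ precedes the voiced obstruent /d/, so it voices to [b] by assimilation. /leuhupdookta/ → leuhubdookta.
Rule 2 (intervocalic spirantization): no segment meets the environment; /leuhubdookta/ is unchanged.
Rule 3 (stop-cluster i-epenthesis): /b/ and /d/ form a stop–stop cluster, so [i] is inserted between them. /k/ and /t/ form a stop–stop cluster, so [i] is inserted between them. /leuhubdookta/ → leuhubidookita.
Rule 4 (high vowel syncope): /i/ is a high vowel flanked by voiceless consonants /k/ and /t/, so it deletes. /leuhubidookita/ → leuhubidookta.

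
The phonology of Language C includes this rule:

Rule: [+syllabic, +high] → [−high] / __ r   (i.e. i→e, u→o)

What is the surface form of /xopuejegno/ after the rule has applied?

No segment of /xopuejegno/ meets the structural description of the rule, so the form surfaces unchanged.

xopuejegno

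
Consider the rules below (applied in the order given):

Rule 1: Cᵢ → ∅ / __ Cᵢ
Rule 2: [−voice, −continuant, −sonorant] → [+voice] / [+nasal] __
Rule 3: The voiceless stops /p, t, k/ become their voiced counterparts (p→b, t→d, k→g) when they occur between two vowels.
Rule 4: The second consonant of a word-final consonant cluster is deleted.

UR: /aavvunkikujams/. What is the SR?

Rule 1 (degemination): /vv/ is a geminate; the first /v/ deletes. /aavvunkikujams/ → aavunkikujams.
Rule 2 (post-nasal voicing): /k/ is a voiceless stop immediately after the nasal /n/, so it voices to [g]. /aavunkikujams/ → aavungikujams.
Rule 3 (intervocalic voicing): /k/ is a voiceless stop between vowels /i/ and /u/, so it voices to [g]. /aavungikujams/ → aavungigujams.
Rule 4 (final cluster simplification): /s/ is the second consonant of a word-final cluster /ms/, so it deletes. /aavungigujams/ → aavungigujam.

aavungigujam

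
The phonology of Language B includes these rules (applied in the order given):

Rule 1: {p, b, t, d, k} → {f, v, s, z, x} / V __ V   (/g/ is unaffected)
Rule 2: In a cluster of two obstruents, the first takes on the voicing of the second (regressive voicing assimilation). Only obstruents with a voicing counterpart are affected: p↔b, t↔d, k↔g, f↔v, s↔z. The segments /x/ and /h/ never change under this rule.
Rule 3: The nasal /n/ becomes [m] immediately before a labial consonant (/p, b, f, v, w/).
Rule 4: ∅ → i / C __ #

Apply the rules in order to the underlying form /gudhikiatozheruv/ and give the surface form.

guthixiasosheruvi

Rule 1 (intervocalic spirantization): /k/ is a stop between vowels /i/ and /i/, so it spirantizes to the fricative [x]. /t/ is a stop between vowels /a/ and /o/, so it spirantizes to the fricative [s]. /gudhikiatozheruv/ → gudhixiasozheruv.
Rule 2 (regressive voicing assimilation): /d/ precedes the voiceless obstruent /h/, so it devoices to [t] by assimilation. /z/ precedes the voiceless obstruent /h/, so it devoices to [s] by assimilation. /gudhixiasozheruv/ → guthixiasosheruv.
Rule 3 (nasal place assimilation): no segment meets the environment; /guthixiasosheruv/ is unchanged.
Rule 4 (final i-epenthesis): the form ends in the consonant /v/, so [i] is inserted word-finally. /guthixiasosheruv/ → guthixiasosheruvi.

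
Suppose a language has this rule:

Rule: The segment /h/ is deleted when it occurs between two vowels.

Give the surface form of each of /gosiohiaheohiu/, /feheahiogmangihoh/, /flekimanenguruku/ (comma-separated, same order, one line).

gosioiaeoiu, feeaiogmangioh, flekimanenguruku

/gosiohiaheohiu/: /h/ occurs between vowels /o/ and /i/, so it deletes. /h/ occurs between vowels /a/ and /e/, so it deletes. /h/ occurs between vowels /o/ and /i/, so it deletes. → [gosioiaeoiu].
/feheahiogmangihoh/: /h/ occurs between vowels /e/ and /e/, so it deletes. /h/ occurs between vowels /a/ and /i/, so it deletes. /h/ occurs between vowels /i/ and /o/, so it deletes. → [feeaiogmangioh].
/flekimanenguruku/: the rule's environment is not met; surfaces unchanged as [flekimanenguruku].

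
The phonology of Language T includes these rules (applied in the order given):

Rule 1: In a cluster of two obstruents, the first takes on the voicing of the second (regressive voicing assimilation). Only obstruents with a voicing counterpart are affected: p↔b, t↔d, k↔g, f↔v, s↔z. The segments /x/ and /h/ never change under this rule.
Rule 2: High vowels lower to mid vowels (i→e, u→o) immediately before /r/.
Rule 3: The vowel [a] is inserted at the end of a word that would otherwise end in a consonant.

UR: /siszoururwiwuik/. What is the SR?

Rule 1 (regressive voicing assimilation): /s/ precedes the voiced obstruent /z/, so it voices to [z] by assimilation. /siszoururwiwuik/ → sizzoururwiwuik.
Rule 2 (pre-rhotic lowering): /u/ is a high vowel immediately before /r/, so it lowers to [o]. /u/ is a high vowel immediately before /r/, so it lowers to [o]. /sizzoururwiwuik/ → sizzoororwiwuik.
Rule 3 (final a-epenthesis): the form ends in the consonant /k/, so [a] is inserted word-finally. /sizzoororwiwuik/ → sizzoororwiwuika.

sizzoororwiwuika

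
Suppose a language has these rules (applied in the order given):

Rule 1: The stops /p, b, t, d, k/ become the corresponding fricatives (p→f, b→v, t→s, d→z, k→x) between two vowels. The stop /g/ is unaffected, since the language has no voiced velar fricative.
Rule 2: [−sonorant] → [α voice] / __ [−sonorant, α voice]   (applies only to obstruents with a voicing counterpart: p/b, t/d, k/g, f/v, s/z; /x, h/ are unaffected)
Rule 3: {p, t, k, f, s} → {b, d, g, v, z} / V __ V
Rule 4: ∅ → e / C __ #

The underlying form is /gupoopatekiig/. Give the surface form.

guvoovazexiige

Rule 1 (intervocalic spirantization): /p/ is a stop between vowels /u/ and /o/, so it spirantizes to the fricative [f]. /p/ is a stop between vowels /o/ and /a/, so it spirantizes to the fricative [f]. /t/ is a stop between vowels /a/ and /e/, so it spirantizes to the fricative [s]. /k/ is a stop between vowels /e/ and /i/, so it spirantizes to the fricative [x]. /gupoopatekiig/ → gufoofasexiig.
Rule 2 (regressive voicing assimilation): no segment meets the environment; /gufoofasexiig/ is unchanged.
Rule 3 (intervocalic voicing): /f/ is a voiceless obstruent between vowels /u/ and /o/, so it voices to [v]. /f/ is a voiceless obstruent between vowels /o/ and /a/, so it voices to [v]. /s/ is a voiceless obstruent between vowels /a/ and /e/, so it voices to [z]. /gufoofasexiig/ → guvoovazexiig.
Rule 4 (final e-epenthesis): the form ends in the consonant /g/, so [e] is inserted word-finally. /guvoovazexiig/ → guvoovazexiige.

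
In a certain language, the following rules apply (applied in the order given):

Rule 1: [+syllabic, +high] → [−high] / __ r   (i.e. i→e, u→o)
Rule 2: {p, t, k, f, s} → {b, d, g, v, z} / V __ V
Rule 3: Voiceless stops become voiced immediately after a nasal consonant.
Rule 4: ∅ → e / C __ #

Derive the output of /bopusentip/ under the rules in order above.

bobuzendipe

Rule 1 (pre-rhotic lowering): no segment meets the environment; /bopusentip/ is unchanged.
Rule 2 (intervocalic voicing): /p/ is a voiceless obstruent between vowels /o/ and /u/, so it voices to [b]. /s/ is a voiceless obstruent between vowels /u/ and /e/, so it voices to [z]. /bopusentip/ → bobuzentip.
Rule 3 (post-nasal voicing): /t/ is a voiceless stop immediately after the nasal /n/, so it voices to [d]. /bobuzentip/ → bobuzendip.
Rule 4 (final e-epenthesis): the form ends in the consonant /p/, so [e] is inserted word-finally. /bobuzendip/ → bobuzendipe.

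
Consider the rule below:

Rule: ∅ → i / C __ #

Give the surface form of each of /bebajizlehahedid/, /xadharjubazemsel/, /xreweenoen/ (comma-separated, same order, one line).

bebajizlehahedidi, xadharjubazemseli, xreweenoeni

/bebajizlehahedid/: the form ends in the consonant /d/, so [i] is inserted word-finally. → [bebajizlehahedidi].
/xadharjubazemsel/: the form ends in the consonant /l/, so [i] is inserted word-finally. → [xadharjubazemseli].
/xreweenoen/: the form ends in the consonant /n/, so [i] is inserted word-finally. → [xreweenoeni].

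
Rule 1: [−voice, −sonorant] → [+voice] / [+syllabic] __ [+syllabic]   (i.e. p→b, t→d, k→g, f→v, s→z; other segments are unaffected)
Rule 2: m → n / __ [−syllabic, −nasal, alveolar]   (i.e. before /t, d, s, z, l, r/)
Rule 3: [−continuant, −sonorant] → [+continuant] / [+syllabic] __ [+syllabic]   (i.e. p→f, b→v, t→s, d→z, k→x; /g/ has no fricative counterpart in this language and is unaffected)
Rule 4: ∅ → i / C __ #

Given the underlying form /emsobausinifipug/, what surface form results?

Rule 1 (intervocalic voicing): /s/ is a voiceless obstruent between vowels /u/ and /i/, so it voices to [z]. /f/ is a voiceless obstruent between vowels /i/ and /i/, so it voices to [v]. /p/ is a voiceless obstruent between vowels /i/ and /u/, so it voices to [b]. /emsobausinifipug/ → emsobauzinivibug.
Rule 2 (nasal place assimilation): /m/ precedes the alveolar consonant /s/, so it assimilates in place to [n]. /emsobauzinivibug/ → ensobauzinivibug.
Rule 3 (intervocalic spirantization): /b/ is a stop between vowels /o/ and /a/, so it spirantizes to the fricative [v]. /b/ is a stop between vowels /i/ and /u/, so it spirantizes to the fricative [v]. /ensobauzinivibug/ → ensovauzinivivug.
Rule 4 (final i-epenthesis): the form ends in the consonant /g/, so [i] is inserted word-finally. /ensovauzinivivug/ → ensovauzinivivugi.

ensovauzinivivugi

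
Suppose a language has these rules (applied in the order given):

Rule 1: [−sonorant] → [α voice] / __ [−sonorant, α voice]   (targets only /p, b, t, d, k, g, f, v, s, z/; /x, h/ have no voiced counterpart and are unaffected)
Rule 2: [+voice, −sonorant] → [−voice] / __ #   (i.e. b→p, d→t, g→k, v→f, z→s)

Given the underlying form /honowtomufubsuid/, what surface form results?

honowtomufupsuit

Rule 1 (regressive voicing assimilation): /b/ precedes the voiceless obstruent /s/, so it devoices to [p] by assimilation. /honowtomufubsuid/ → honowtomufupsuid.
Rule 2 (final devoicing): /d/ is a voiced obstruent in word-final position, so it devoices to [t]. /honowtomufupsuid/ → honowtomufupsuit.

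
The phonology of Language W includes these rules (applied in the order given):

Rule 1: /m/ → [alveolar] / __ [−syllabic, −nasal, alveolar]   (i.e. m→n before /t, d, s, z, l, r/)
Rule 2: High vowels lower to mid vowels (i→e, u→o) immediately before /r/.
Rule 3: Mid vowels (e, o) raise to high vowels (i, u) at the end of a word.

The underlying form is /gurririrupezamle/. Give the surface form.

gorrererupezanli

Rule 1 (nasal place assimilation): /m/ precedes the alveolar consonant /l/, so it assimilates in place to [n]. /gurririrupezamle/ → gurririrupezanle.
Rule 2 (pre-rhotic lowering): /u/ is a high vowel immediately before /r/, so it lowers to [o]. /i/ is a high vowel immediately before /r/, so it lowers to [e]. /i/ is a high vowel immediately before /r/, so it lowers to [e]. /gurririrupezanle/ → gorrererupezanle.
Rule 3 (final vowel raising): /e/ is a mid vowel in word-final position, so it raises to [i]. /gorrererupezanle/ → gorrererupezanli.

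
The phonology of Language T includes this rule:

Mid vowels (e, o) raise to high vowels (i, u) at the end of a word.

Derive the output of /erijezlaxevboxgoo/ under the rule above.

erijezlaxevboxgou

/o/ is a mid vowel in word-final position, so it raises to [u].
Surface form: [erijezlaxevboxgou].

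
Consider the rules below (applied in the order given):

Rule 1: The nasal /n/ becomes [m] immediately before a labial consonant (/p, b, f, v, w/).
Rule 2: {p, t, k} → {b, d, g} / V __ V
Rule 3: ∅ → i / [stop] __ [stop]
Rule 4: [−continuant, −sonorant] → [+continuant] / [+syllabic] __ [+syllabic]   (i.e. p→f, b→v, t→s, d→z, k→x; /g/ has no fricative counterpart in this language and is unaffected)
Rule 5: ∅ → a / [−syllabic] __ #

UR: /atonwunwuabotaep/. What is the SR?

azomwumwuavozaepa

Rule 1 (nasal place assimilation): /n/ precedes the labial consonant /w/, so it assimilates in place to [m]. /n/ precedes the labial consonant /w/, so it assimilates in place to [m]. /atonwunwuabotaep/ → atomwumwuabotaep.
Rule 2 (intervocalic voicing): /t/ is a voiceless stop between vowels /a/ and /o/, so it voices to [d]. /t/ is a voiceless stop between vowels /o/ and /a/, so it voices to [d]. /atomwumwuabotaep/ → adomwumwuabodaep.
Rule 3 (stop-cluster i-epenthesis): no segment meets the environment; /adomwumwuabodaep/ is unchanged.
Rule 4 (intervocalic spirantization): /d/ is a stop between vowels /a/ and /o/, so it spirantizes to the fricative [z]. /b/ is a stop between vowels /a/ and /o/, so it spirantizes to the fricative [v]. /d/ is a stop between vowels /o/ and /a/, so it spirantizes to the fricative [z]. /adomwumwuabodaep/ → azomwumwuavozaep.
Rule 5 (final a-epenthesis): the form ends in the consonant /p/, so [a] is inserted word-finally. /azomwumwuavozaep/ → azomwumwuavozaepa.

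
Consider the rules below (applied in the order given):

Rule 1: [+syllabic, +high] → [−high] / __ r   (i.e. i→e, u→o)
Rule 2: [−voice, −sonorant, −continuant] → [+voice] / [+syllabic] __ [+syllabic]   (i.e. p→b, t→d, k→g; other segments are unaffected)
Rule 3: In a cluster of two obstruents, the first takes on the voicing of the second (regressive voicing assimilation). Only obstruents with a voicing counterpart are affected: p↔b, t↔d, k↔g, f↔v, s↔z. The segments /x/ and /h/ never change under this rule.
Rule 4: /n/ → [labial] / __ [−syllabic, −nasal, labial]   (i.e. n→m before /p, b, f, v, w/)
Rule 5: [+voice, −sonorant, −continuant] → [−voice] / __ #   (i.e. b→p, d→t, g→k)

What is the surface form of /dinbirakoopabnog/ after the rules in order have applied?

Rule 1 (pre-rhotic lowering): /i/ is a high vowel immediately before /r/, so it lowers to [e]. /dinbirakoopabnog/ → dinberakoopabnog.
Rule 2 (intervocalic voicing): /k/ is a voiceless stop between vowels /a/ and /o/, so it voices to [g]. /p/ is a voiceless stop between vowels /o/ and /a/, so it voices to [b]. /dinberakoopabnog/ → dinberagoobabnog.
Rule 3 (regressive voicing assimilation): no segment meets the environment; /dinberagoobabnog/ is unchanged.
Rule 4 (nasal place assimilation): /n/ precedes the labial consonant /b/, so it assimilates in place to [m]. /dinberagoobabnog/ → dimberagoobabnog.
Rule 5 (final devoicing): /g/ is a voiced stop in word-final position, so it devoices to [k]. /dimberagoobabnog/ → dimberagoobabnok.

dimberagoobabnok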